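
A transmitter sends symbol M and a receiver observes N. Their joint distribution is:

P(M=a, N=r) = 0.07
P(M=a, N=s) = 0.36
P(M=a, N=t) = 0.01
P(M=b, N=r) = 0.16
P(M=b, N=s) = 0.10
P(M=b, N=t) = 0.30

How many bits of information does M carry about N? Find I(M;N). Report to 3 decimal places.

Marginals: p(M) = (0.4400, 0.5600), p(N) = (0.2300, 0.4600, 0.3100).
I(M;N) = H(M) + H(N) − H(M,N).
H(M) = 0.9896, H(N) = 1.5268, H(M,N) = 2.1419.
I(M;N) = 0.9896 + 1.5268 − 2.1419 = 0.374 bits.

0.374 bits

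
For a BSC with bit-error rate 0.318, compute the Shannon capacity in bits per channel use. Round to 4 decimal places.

0.0978 bits

Binary symmetric channel: C = 1 − h₂(ε) where h₂ is the binary entropy function.
h₂(0.318) = −0.318·log₂0.318 − 0.682·log₂0.682 = 0.9022.
C = 1 − 0.9022 = 0.0978 bits per channel use.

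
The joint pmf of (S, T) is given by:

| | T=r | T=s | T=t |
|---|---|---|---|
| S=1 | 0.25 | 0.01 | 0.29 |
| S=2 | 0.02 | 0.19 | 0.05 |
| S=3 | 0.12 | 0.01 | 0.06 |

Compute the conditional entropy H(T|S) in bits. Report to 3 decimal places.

Marginals: p(S) = (0.5500, 0.2600, 0.1900), p(T) = (0.3900, 0.2100, 0.4000).
H(T|S) = Σ p(S) · H(T|S=·).
  S=1: p=0.5500, H(T|S=1) = 1.1090
  S=2: p=0.2600, H(T|S=2) = 1.0727
  S=3: p=0.1900, H(T|S=3) = 1.1674
Weighted sum = 1.111 bits.

1.111 bits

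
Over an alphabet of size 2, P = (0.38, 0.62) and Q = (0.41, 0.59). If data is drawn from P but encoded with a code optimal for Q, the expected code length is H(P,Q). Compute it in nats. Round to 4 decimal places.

0.6659 nats

H(P,Q) = −Σ p·ln q.
  −0.38·ln(0.41) = 0.33881
  −0.62·ln(0.59) = 0.32713
H(P,Q) = 0.6659 nats.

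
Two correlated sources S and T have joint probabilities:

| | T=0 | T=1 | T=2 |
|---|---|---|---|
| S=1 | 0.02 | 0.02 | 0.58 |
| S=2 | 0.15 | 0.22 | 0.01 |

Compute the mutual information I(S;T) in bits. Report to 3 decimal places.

0.697 bits

Marginals: p(S) = (0.6200, 0.3800), p(T) = (0.1700, 0.2400, 0.5900).
I(S;T) = H(S) + H(T) − H(S,T).
H(S) = 0.9580, H(T) = 1.3778, H(S,T) = 1.6391.
I(S;T) = 0.9580 + 1.3778 − 1.6391 = 0.697 bits.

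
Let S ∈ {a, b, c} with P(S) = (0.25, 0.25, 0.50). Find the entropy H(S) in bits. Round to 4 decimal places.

H(S) = −Σ p·log₂ p.
  −(0.25)·log₂(0.25) = 0.50000
  −(0.25)·log₂(0.25) = 0.50000
  −(0.50)·log₂(0.50) = 0.50000
Sum: 0.50000 + 0.50000 + 0.50000 = 1.5000 bits.

1.5000 bits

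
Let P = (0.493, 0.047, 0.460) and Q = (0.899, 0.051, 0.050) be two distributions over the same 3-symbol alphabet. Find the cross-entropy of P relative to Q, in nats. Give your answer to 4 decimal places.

H(P,Q) = −Σ p·ln q.
  −0.493·ln(0.899) = 0.05249
  −0.047·ln(0.051) = 0.13987
  −0.460·ln(0.050) = 1.37804
H(P,Q) = 1.5704 nats.

1.5704 nats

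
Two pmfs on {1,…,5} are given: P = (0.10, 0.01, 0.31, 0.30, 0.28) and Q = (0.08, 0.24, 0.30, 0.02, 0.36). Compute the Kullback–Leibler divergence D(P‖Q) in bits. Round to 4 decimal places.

1.0716 bits

D(P‖Q) = Σ p·log₂(p/q).
  0.10·log₂(0.10/0.08) = 0.03219
  0.01·log₂(0.01/0.24) = -0.04585
  0.31·log₂(0.31/0.30) = 0.01466
  0.30·log₂(0.30/0.02) = 1.17207
  0.28·log₂(0.28/0.36) = -0.10152
D(P‖Q) = 1.0716 bits.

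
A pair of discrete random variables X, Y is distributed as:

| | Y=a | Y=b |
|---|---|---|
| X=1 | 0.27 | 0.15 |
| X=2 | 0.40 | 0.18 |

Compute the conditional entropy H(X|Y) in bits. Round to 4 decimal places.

0.9797 bits

Marginals: p(X) = (0.4200, 0.5800), p(Y) = (0.6700, 0.3300).
H(X|Y) = Σ p(Y) · H(X|Y=·).
  Y=a: p=0.6700, H(X|Y=a) = 0.9727
  Y=b: p=0.3300, H(X|Y=b) = 0.9940
Weighted sum = 0.9797 bits.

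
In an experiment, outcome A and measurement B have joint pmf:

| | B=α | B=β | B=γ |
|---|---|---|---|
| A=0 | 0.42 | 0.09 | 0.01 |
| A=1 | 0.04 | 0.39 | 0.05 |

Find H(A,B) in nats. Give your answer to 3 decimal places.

H(A,B) = −Σ p(x,y)·ln p(x,y) over all 6 cells.
  cell (0,α): −0.42·ln0.42 = 0.3644
  cell (0,β): −0.09·ln0.09 = 0.2167
  cell (0,γ): −0.01·ln0.01 = 0.0461
  cell (1,α): −0.04·ln0.04 = 0.1288
  cell (1,β): −0.39·ln0.39 = 0.3672
  cell (1,γ): −0.05·ln0.05 = 0.1498
Sum = 1.273 nats.

1.273 nats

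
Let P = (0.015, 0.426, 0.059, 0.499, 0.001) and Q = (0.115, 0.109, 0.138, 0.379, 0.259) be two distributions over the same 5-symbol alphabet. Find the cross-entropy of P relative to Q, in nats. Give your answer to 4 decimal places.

H(P,Q) = −Σ p·ln q.
  −0.015·ln(0.115) = 0.03244
  −0.426·ln(0.109) = 0.94419
  −0.059·ln(0.138) = 0.11685
  −0.499·ln(0.379) = 0.48414
  −0.001·ln(0.259) = 0.00135
H(P,Q) = 1.5790 nats.

1.5790 nats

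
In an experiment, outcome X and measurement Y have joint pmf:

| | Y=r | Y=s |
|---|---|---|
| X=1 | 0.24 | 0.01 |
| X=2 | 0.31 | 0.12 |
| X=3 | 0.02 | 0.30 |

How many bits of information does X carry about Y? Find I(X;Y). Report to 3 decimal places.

Marginals: p(X) = (0.2500, 0.4300, 0.3200), p(Y) = (0.5700, 0.4300).
I(X;Y) = H(X) + H(Y) − H(X,Y).
H(X) = 1.5496, H(Y) = 0.9858, H(X,Y) = 2.0854.
I(X;Y) = 1.5496 + 0.9858 − 2.0854 = 0.450 bits.

0.450 bits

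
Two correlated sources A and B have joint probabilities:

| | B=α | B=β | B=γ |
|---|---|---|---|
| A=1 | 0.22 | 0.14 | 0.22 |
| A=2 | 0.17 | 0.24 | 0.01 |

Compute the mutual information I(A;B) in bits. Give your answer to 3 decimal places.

0.176 bits

Marginals: p(A) = (0.5800, 0.4200), p(B) = (0.3900, 0.3800, 0.2300).
I(A;B) = H(A) + H(B) − H(A,B).
H(A) = 0.9815, H(B) = 1.5479, H(A,B) = 2.3534.
I(A;B) = 0.9815 + 1.5479 − 2.3534 = 0.176 bits.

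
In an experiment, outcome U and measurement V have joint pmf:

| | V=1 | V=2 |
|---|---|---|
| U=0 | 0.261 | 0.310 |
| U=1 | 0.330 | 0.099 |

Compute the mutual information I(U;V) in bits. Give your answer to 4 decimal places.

Marginals: p(U) = (0.5710, 0.4290), p(V) = (0.5910, 0.4090).
I(U;V) = H(U) + H(V) − H(U,V).
H(U) = 0.9854, H(V) = 0.9760, H(U,V) = 1.8877.
I(U;V) = 0.9854 + 0.9760 − 1.8877 = 0.0737 bits.

0.0737 bits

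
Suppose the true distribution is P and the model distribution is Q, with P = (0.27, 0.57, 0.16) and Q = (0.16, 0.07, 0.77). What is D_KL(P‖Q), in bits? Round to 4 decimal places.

1.5657 bits

D(P‖Q) = Σ p·log₂(p/q).
  0.27·log₂(0.27/0.16) = 0.20382
  0.57·log₂(0.57/0.07) = 1.72456
  0.16·log₂(0.16/0.77) = -0.36269
D(P‖Q) = 1.5657 bits.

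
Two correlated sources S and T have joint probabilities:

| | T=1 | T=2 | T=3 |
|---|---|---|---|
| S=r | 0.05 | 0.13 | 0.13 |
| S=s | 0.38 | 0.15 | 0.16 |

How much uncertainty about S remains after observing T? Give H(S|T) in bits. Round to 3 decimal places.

0.790 bits

Marginals: p(S) = (0.3100, 0.6900), p(T) = (0.4300, 0.2800, 0.2900).
H(S|T) = Σ p(T) · H(S|T=·).
  T=1: p=0.4300, H(S|T=1) = 0.5186
  T=2: p=0.2800, H(S|T=2) = 0.9963
  T=3: p=0.2900, H(S|T=3) = 0.9923
Weighted sum = 0.790 bits.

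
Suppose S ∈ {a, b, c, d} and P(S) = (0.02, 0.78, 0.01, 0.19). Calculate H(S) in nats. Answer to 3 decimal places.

0.634 nats

H(S) = −Σ p·ln p.
  −(0.02)·ln(0.02) = 0.0782
  −(0.78)·ln(0.78) = 0.1938
  −(0.01)·ln(0.01) = 0.0461
  −(0.19)·ln(0.19) = 0.3155
Sum: 0.0782 + 0.1938 + 0.0461 + 0.3155 = 0.634 nats.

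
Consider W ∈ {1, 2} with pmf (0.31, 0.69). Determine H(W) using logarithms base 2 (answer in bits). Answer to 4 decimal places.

0.8932 bits

H(W) = −Σ p·log₂ p.
  −(0.31)·log₂(0.31) = 0.52379
  −(0.69)·log₂(0.69) = 0.36938
Sum: 0.52379 + 0.36938 = 0.8932 bits.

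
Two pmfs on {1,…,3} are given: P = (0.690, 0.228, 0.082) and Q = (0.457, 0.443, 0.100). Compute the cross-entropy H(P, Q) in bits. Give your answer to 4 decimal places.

1.3197 bits

H(P,Q) = −Σ p·log₂ q.
  −0.690·log₂(0.457) = 0.77952
  −0.228·log₂(0.443) = 0.26781
  −0.082·log₂(0.100) = 0.27240
H(P,Q) = 1.3197 bits.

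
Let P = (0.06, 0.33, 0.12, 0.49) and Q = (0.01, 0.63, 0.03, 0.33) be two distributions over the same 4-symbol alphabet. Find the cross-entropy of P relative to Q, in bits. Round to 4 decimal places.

2.0094 bits

H(P,Q) = −Σ p·log₂ q.
  −0.06·log₂(0.01) = 0.39863
  −0.33·log₂(0.63) = 0.21997
  −0.12·log₂(0.03) = 0.60707
  −0.49·log₂(0.33) = 0.78374
H(P,Q) = 2.0094 bits.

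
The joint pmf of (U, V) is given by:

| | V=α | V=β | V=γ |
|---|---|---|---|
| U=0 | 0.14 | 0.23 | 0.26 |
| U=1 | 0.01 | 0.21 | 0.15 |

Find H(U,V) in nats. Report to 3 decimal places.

H(U,V) = −Σ p(x,y)·ln p(x,y) over all 6 cells.
  cell (0,α): −0.14·ln0.14 = 0.2753
  cell (0,β): −0.23·ln0.23 = 0.3380
  cell (0,γ): −0.26·ln0.26 = 0.3502
  cell (1,α): −0.01·ln0.01 = 0.0461
  cell (1,β): −0.21·ln0.21 = 0.3277
  cell (1,γ): −0.15·ln0.15 = 0.2846
Sum = 1.622 nats.

1.622 nats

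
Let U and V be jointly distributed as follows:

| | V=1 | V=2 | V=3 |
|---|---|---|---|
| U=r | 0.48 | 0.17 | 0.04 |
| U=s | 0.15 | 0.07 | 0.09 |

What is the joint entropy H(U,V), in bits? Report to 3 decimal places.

H(U,V) = −Σ p(x,y)·log₂ p(x,y) over all 6 cells.
  cell (r,1): −0.48·log₂0.48 = 0.5083
  cell (r,2): −0.17·log₂0.17 = 0.4346
  cell (r,3): −0.04·log₂0.04 = 0.1858
  cell (s,1): −0.15·log₂0.15 = 0.4105
  cell (s,2): −0.07·log₂0.07 = 0.2686
  cell (s,3): −0.09·log₂0.09 = 0.3127
Sum = 2.120 bits.

2.120 bits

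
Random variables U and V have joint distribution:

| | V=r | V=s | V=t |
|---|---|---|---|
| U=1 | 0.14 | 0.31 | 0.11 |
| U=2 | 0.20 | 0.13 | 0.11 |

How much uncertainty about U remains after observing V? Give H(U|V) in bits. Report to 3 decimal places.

Chain rule: H(U|V) = H(U,V) − H(V).
Marginals: p(U) = (0.5600, 0.4400), p(V) = (0.3400, 0.4400, 0.2200).
H(U,V) = 2.4685 bits; H(V) = 1.5309 bits.
H(U|V) = 2.4685 − 1.5309 = 0.938 bits.

0.938 bits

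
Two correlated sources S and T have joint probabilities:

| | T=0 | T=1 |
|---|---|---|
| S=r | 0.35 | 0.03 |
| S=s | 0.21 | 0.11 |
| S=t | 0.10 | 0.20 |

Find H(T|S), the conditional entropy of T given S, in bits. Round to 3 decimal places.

0.724 bits

Chain rule: H(T|S) = H(S,T) − H(S).
Marginals: p(S) = (0.3800, 0.3200, 0.3000), p(T) = (0.6600, 0.3400).
H(S,T) = 2.3016 bits; H(S) = 1.5776 bits.
H(T|S) = 2.3016 − 1.5776 = 0.724 bits.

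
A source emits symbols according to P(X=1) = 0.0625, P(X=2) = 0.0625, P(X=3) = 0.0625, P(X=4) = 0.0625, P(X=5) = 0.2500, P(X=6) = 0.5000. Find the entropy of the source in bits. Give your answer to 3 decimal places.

2.000 bits

H(X) = −Σ p·log₂ p.
  −(0.0625)·log₂(0.0625) = 0.2500
  −(0.0625)·log₂(0.0625) = 0.2500
  −(0.0625)·log₂(0.0625) = 0.2500
  −(0.0625)·log₂(0.0625) = 0.2500
  −(0.2500)·log₂(0.2500) = 0.5000
  −(0.5000)·log₂(0.5000) = 0.5000
Sum: 0.2500 + 0.2500 + 0.2500 + 0.2500 + 0.5000 + 0.5000 = 2.000 bits.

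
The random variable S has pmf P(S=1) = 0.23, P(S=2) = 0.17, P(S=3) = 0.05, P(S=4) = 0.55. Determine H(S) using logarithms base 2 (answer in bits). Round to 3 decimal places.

1.613 bits

H(S) = −Σ p·log₂ p.
  −(0.23)·log₂(0.23) = 0.4877
  −(0.17)·log₂(0.17) = 0.4346
  −(0.05)·log₂(0.05) = 0.2161
  −(0.55)·log₂(0.55) = 0.4744
Sum: 0.4877 + 0.4346 + 0.2161 + 0.4744 = 1.613 bits.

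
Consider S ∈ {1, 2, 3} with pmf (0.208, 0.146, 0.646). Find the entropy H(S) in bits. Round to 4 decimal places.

1.2837 bits

H(S) = −Σ p·log₂ p.
  −(0.208)·log₂(0.208) = 0.47119
  −(0.146)·log₂(0.146) = 0.40529
  −(0.646)·log₂(0.646) = 0.40723
Sum: 0.47119 + 0.40529 + 0.40723 = 1.2837 bits.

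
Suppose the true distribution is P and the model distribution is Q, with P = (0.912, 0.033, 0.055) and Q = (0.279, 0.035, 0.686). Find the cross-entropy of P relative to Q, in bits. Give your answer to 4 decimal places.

1.8691 bits

H(P,Q) = −Σ p·log₂ q.
  −0.912·log₂(0.279) = 1.67960
  −0.033·log₂(0.035) = 0.15960
  −0.055·log₂(0.686) = 0.02990
H(P,Q) = 1.8691 bits.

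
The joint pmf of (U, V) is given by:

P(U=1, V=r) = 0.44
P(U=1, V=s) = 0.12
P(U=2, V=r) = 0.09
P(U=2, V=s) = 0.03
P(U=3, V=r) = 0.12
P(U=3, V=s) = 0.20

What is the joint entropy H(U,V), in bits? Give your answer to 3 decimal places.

2.184 bits

H(U,V) = −Σ p(x,y)·log₂ p(x,y) over all 6 cells.
  cell (1,r): −0.44·log₂0.44 = 0.5211
  cell (1,s): −0.12·log₂0.12 = 0.3671
  cell (2,r): −0.09·log₂0.09 = 0.3127
  cell (2,s): −0.03·log₂0.03 = 0.1518
  cell (3,r): −0.12·log₂0.12 = 0.3671
  cell (3,s): −0.20·log₂0.20 = 0.4644
Sum = 2.184 bits.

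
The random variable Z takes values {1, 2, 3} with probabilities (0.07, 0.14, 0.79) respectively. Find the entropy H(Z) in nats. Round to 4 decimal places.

0.6476 nats

H(Z) = −Σ p·ln p.
  −(0.07)·ln(0.07) = 0.18615
  −(0.14)·ln(0.14) = 0.27526
  −(0.79)·ln(0.79) = 0.18622
Sum: 0.18615 + 0.27526 + 0.18622 = 0.6476 nats.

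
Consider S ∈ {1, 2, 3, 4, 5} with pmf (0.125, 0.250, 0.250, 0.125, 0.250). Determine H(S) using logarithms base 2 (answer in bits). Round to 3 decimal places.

2.250 bits

H(S) = −Σ p·log₂ p.
  −(0.125)·log₂(0.125) = 0.3750
  −(0.250)·log₂(0.250) = 0.5000
  −(0.250)·log₂(0.250) = 0.5000
  −(0.125)·log₂(0.125) = 0.3750
  −(0.250)·log₂(0.250) = 0.5000
Sum: 0.3750 + 0.5000 + 0.5000 + 0.3750 + 0.5000 = 2.250 bits.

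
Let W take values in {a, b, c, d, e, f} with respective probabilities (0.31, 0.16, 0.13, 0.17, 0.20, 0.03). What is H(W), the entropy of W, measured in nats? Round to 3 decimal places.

H(W) = −Σ p·ln p.
  −(0.31)·ln(0.31) = 0.3631
  −(0.16)·ln(0.16) = 0.2932
  −(0.13)·ln(0.13) = 0.2652
  −(0.17)·ln(0.17) = 0.3012
  −(0.20)·ln(0.20) = 0.3219
  −(0.03)·ln(0.03) = 0.1052
Sum: 0.3631 + 0.2932 + 0.2652 + 0.3012 + 0.3219 + 0.1052 = 1.650 nats.

1.650 nats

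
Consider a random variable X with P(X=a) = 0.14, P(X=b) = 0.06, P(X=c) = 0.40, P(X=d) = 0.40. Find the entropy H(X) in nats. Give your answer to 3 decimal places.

H(X) = −Σ p·ln p.
  −(0.14)·ln(0.14) = 0.2753
  −(0.06)·ln(0.06) = 0.1688
  −(0.40)·ln(0.40) = 0.3665
  −(0.40)·ln(0.40) = 0.3665
Sum: 0.2753 + 0.1688 + 0.3665 + 0.3665 = 1.177 nats.

1.177 nats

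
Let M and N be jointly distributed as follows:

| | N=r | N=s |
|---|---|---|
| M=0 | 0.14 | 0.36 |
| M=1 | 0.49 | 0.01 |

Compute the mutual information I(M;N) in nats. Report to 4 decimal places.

Marginals: p(M) = (0.5000, 0.5000), p(N) = (0.6300, 0.3700).
I(M;N) = H(M) + H(N) − H(M,N).
H(M) = 0.6931, H(N) = 0.6590, H(M,N) = 1.0386.
I(M;N) = 0.6931 + 0.6590 − 1.0386 = 0.3135 nats.

0.3135 nats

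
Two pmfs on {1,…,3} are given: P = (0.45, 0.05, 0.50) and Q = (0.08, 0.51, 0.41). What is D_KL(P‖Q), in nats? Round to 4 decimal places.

0.7604 nats

D(P‖Q) = Σ p·ln(p/q).
  0.45·ln(0.45/0.08) = 0.77725
  0.05·ln(0.05/0.51) = -0.11612
  0.50·ln(0.50/0.41) = 0.09923
D(P‖Q) = 0.7604 nats.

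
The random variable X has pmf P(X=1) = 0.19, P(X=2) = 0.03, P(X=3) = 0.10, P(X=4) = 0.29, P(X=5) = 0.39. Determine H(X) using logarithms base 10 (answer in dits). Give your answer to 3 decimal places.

0.598 dits

H(X) = −Σ p·log₁₀ p.
  −(0.19)·log₁₀(0.19) = 0.1370
  −(0.03)·log₁₀(0.03) = 0.0457
  −(0.10)·log₁₀(0.10) = 0.1000
  −(0.29)·log₁₀(0.29) = 0.1559
  −(0.39)·log₁₀(0.39) = 0.1595
Sum: 0.1370 + 0.0457 + 0.1000 + 0.1559 + 0.1595 = 0.598 dits.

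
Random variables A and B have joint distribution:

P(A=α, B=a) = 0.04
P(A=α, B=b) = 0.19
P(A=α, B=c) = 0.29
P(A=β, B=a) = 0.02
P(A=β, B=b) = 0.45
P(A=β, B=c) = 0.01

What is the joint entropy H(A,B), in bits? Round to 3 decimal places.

1.857 bits

H(A,B) = −Σ p(x,y)·log₂ p(x,y) over all 6 cells.
  cell (α,a): −0.04·log₂0.04 = 0.1858
  cell (α,b): −0.19·log₂0.19 = 0.4552
  cell (α,c): −0.29·log₂0.29 = 0.5179
  cell (β,a): −0.02·log₂0.02 = 0.1129
  cell (β,b): −0.45·log₂0.45 = 0.5184
  cell (β,c): −0.01·log₂0.01 = 0.0664
Sum = 1.857 bits.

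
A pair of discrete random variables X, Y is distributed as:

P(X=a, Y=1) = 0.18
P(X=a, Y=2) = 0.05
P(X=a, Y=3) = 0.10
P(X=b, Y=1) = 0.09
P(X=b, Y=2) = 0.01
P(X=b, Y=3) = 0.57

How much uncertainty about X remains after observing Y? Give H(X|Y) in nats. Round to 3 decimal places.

Marginals: p(X) = (0.3300, 0.6700), p(Y) = (0.2700, 0.0600, 0.6700).
H(X|Y) = Σ p(Y) · H(X|Y=·).
  Y=1: p=0.2700, H(X|Y=1) = 0.6365
  Y=2: p=0.0600, H(X|Y=2) = 0.4506
  Y=3: p=0.6700, H(X|Y=3) = 0.4214
Weighted sum = 0.481 nats.

0.481 nats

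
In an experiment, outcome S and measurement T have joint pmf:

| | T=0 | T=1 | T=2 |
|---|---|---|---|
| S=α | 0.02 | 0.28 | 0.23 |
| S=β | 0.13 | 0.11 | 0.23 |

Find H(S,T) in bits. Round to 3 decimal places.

H(S,T) = −Σ p(x,y)·log₂ p(x,y) over all 6 cells.
  cell (α,0): −0.02·log₂0.02 = 0.1129
  cell (α,1): −0.28·log₂0.28 = 0.5142
  cell (α,2): −0.23·log₂0.23 = 0.4877
  cell (β,0): −0.13·log₂0.13 = 0.3826
  cell (β,1): −0.11·log₂0.11 = 0.3503
  cell (β,2): −0.23·log₂0.23 = 0.4877
Sum = 2.335 bits.

2.335 bits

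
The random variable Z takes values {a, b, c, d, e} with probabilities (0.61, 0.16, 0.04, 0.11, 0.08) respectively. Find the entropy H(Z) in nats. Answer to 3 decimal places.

H(Z) = −Σ p·ln p.
  −(0.61)·ln(0.61) = 0.3015
  −(0.16)·ln(0.16) = 0.2932
  −(0.04)·ln(0.04) = 0.1288
  −(0.11)·ln(0.11) = 0.2428
  −(0.08)·ln(0.08) = 0.2021
Sum: 0.3015 + 0.2932 + 0.1288 + 0.2428 + 0.2021 = 1.168 nats.

1.168 nats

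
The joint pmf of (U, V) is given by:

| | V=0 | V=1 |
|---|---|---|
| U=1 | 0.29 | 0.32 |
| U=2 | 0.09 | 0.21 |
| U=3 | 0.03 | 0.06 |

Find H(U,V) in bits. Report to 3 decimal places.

2.225 bits

H(U,V) = −Σ p(x,y)·log₂ p(x,y) over all 6 cells.
  cell (1,0): −0.29·log₂0.29 = 0.5179
  cell (1,1): −0.32·log₂0.32 = 0.5260
  cell (2,0): −0.09·log₂0.09 = 0.3127
  cell (2,1): −0.21·log₂0.21 = 0.4728
  cell (3,0): −0.03·log₂0.03 = 0.1518
  cell (3,1): −0.06·log₂0.06 = 0.2435
Sum = 2.225 bits.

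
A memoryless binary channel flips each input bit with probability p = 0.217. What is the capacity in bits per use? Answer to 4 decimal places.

0.2453 bits

Binary symmetric channel: C = 1 − h₂(ε) where h₂ is the binary entropy function.
h₂(0.217) = −0.217·log₂0.217 − 0.783·log₂0.783 = 0.7547.
C = 1 − 0.7547 = 0.2453 bits per channel use.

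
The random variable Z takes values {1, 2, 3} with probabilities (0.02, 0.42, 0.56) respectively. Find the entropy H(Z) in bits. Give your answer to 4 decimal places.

H(Z) = −Σ p·log₂ p.
  −(0.02)·log₂(0.02) = 0.11288
  −(0.42)·log₂(0.42) = 0.52565
  −(0.56)·log₂(0.56) = 0.46844
Sum: 0.11288 + 0.52565 + 0.46844 = 1.1070 bits.

1.1070 bits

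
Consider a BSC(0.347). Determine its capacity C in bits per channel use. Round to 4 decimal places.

Binary symmetric channel: C = 1 − h₂(ε) where h₂ is the binary entropy function.
h₂(0.347) = −0.347·log₂0.347 − 0.653·log₂0.653 = 0.9314.
C = 1 − 0.9314 = 0.0686 bits per channel use.

0.0686 bits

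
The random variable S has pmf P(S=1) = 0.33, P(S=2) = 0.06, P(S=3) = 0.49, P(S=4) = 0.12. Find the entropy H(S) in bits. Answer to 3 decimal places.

H(S) = −Σ p·log₂ p.
  −(0.33)·log₂(0.33) = 0.5278
  −(0.06)·log₂(0.06) = 0.2435
  −(0.49)·log₂(0.49) = 0.5043
  −(0.12)·log₂(0.12) = 0.3671
Sum: 0.5278 + 0.2435 + 0.5043 + 0.3671 = 1.643 bits.

1.643 bits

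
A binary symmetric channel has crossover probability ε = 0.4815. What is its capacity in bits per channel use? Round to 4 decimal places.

Binary symmetric channel: C = 1 − h₂(ε) where h₂ is the binary entropy function.
h₂(0.4815) = −0.4815·log₂0.4815 − 0.5185·log₂0.5185 = 0.9990.
C = 1 − 0.9990 = 0.0010 bits per channel use.

0.0010 bits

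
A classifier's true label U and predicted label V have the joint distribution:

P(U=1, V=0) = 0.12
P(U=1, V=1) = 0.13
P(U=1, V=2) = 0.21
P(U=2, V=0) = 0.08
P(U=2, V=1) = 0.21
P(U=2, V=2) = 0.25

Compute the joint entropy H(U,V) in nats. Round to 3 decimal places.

1.724 nats

H(U,V) = −Σ p(x,y)·ln p(x,y) over all 6 cells.
  cell (1,0): −0.12·ln0.12 = 0.2544
  cell (1,1): −0.13·ln0.13 = 0.2652
  cell (1,2): −0.21·ln0.21 = 0.3277
  cell (2,0): −0.08·ln0.08 = 0.2021
  cell (2,1): −0.21·ln0.21 = 0.3277
  cell (2,2): −0.25·ln0.25 = 0.3466
Sum = 1.724 nats.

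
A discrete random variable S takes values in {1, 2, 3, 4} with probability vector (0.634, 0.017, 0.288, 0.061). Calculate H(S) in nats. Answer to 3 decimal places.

H(S) = −Σ p·ln p.
  −(0.634)·ln(0.634) = 0.2889
  −(0.017)·ln(0.017) = 0.0693
  −(0.288)·ln(0.288) = 0.3585
  −(0.061)·ln(0.061) = 0.1706
Sum: 0.2889 + 0.0693 + 0.3585 + 0.1706 = 0.887 nats.

0.887 nats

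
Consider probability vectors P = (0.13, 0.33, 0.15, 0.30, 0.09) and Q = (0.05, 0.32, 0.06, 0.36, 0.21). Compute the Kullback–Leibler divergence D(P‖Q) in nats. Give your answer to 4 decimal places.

D(P‖Q) = Σ p·ln(p/q).
  0.13·ln(0.13/0.05) = 0.12422
  0.33·ln(0.33/0.32) = 0.01015
  0.15·ln(0.15/0.06) = 0.13744
  0.30·ln(0.30/0.36) = -0.05470
  0.09·ln(0.09/0.21) = -0.07626
D(P‖Q) = 0.1409 nats.

0.1409 nats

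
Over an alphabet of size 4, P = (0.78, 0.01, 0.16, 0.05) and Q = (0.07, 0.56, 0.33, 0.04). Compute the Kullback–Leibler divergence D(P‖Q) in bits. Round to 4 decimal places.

2.5038 bits

D(P‖Q) = Σ p·log₂(p/q).
  0.78·log₂(0.78/0.07) = 2.71288
  0.01·log₂(0.01/0.56) = -0.05807
  0.16·log₂(0.16/0.33) = -0.16710
  0.05·log₂(0.05/0.04) = 0.01610
D(P‖Q) = 2.5038 bits.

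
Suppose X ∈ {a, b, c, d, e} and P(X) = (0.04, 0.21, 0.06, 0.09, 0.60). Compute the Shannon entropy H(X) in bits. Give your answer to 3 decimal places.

H(X) = −Σ p·log₂ p.
  −(0.04)·log₂(0.04) = 0.1858
  −(0.21)·log₂(0.21) = 0.4728
  −(0.06)·log₂(0.06) = 0.2435
  −(0.09)·log₂(0.09) = 0.3127
  −(0.60)·log₂(0.60) = 0.4422
Sum: 0.1858 + 0.4728 + 0.2435 + 0.3127 + 0.4422 = 1.657 bits.

1.657 bits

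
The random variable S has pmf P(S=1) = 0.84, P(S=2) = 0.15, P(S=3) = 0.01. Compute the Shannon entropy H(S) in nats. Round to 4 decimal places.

0.4771 nats

H(S) = −Σ p·ln p.
  −(0.84)·ln(0.84) = 0.14646
  −(0.15)·ln(0.15) = 0.28457
  −(0.01)·ln(0.01) = 0.04605
Sum: 0.14646 + 0.28457 + 0.04605 = 0.4771 nats.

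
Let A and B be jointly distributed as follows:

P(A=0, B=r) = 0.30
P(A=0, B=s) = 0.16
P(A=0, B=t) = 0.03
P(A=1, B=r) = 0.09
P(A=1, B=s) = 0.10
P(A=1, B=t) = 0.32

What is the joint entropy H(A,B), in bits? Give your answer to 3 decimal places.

2.267 bits

H(A,B) = −Σ p(x,y)·log₂ p(x,y) over all 6 cells.
  cell (0,r): −0.30·log₂0.30 = 0.5211
  cell (0,s): −0.16·log₂0.16 = 0.4230
  cell (0,t): −0.03·log₂0.03 = 0.1518
  cell (1,r): −0.09·log₂0.09 = 0.3127
  cell (1,s): −0.10·log₂0.10 = 0.3322
  cell (1,t): −0.32·log₂0.32 = 0.5260
Sum = 2.267 bits.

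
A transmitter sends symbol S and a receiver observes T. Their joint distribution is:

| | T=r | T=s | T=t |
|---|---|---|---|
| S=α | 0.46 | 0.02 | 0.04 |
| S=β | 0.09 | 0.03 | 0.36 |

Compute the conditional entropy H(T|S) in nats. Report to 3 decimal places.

Chain rule: H(T|S) = H(S,T) − H(S).
Marginals: p(S) = (0.5200, 0.4800), p(T) = (0.5500, 0.0500, 0.4000).
H(S,T) = 1.2539 nats; H(S) = 0.6923 nats.
H(T|S) = 1.2539 − 0.6923 = 0.562 nats.

0.562 nats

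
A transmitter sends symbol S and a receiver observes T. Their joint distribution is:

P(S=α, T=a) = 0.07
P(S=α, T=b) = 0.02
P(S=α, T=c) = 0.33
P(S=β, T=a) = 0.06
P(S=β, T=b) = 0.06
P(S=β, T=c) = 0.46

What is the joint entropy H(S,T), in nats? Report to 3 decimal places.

1.325 nats

H(S,T) = −Σ p(x,y)·ln p(x,y) over all 6 cells.
  cell (α,a): −0.07·ln0.07 = 0.1861
  cell (α,b): −0.02·ln0.02 = 0.0782
  cell (α,c): −0.33·ln0.33 = 0.3659
  cell (β,a): −0.06·ln0.06 = 0.1688
  cell (β,b): −0.06·ln0.06 = 0.1688
  cell (β,c): −0.46·ln0.46 = 0.3572
Sum = 1.325 nats.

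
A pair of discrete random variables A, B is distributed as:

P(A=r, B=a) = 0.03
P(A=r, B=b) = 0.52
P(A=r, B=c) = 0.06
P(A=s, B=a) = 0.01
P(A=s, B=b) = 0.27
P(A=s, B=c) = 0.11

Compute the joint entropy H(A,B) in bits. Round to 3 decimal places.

H(A,B) = −Σ p(x,y)·log₂ p(x,y) over all 6 cells.
  cell (r,a): −0.03·log₂0.03 = 0.1518
  cell (r,b): −0.52·log₂0.52 = 0.4906
  cell (r,c): −0.06·log₂0.06 = 0.2435
  cell (s,a): −0.01·log₂0.01 = 0.0664
  cell (s,b): −0.27·log₂0.27 = 0.5100
  cell (s,c): −0.11·log₂0.11 = 0.3503
Sum = 1.813 bits.

1.813 bits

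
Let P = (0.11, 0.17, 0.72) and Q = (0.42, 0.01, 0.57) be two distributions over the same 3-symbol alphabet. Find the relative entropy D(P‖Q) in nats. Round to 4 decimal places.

0.5025 nats

D(P‖Q) = Σ p·ln(p/q).
  0.11·ln(0.11/0.42) = -0.14738
  0.17·ln(0.17/0.01) = 0.48165
  0.72·ln(0.72/0.57) = 0.16820
D(P‖Q) = 0.5025 nats.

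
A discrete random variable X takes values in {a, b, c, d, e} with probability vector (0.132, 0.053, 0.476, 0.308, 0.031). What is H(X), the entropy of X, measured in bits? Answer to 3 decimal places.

H(X) = −Σ p·log₂ p.
  −(0.132)·log₂(0.132) = 0.3856
  −(0.053)·log₂(0.053) = 0.2246
  −(0.476)·log₂(0.476) = 0.5098
  −(0.308)·log₂(0.308) = 0.5233
  −(0.031)·log₂(0.031) = 0.1554
Sum: 0.3856 + 0.2246 + 0.5098 + 0.5233 + 0.1554 = 1.799 bits.

1.799 bits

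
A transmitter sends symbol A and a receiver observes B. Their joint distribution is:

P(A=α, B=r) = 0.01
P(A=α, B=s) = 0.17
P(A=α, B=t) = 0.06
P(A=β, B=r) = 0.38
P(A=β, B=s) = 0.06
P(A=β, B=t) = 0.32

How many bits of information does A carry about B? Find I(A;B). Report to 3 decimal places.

Marginals: p(A) = (0.2400, 0.7600), p(B) = (0.3900, 0.2300, 0.3800).
I(A;B) = Σ p(x,y)·log₂[p(x,y)/(p(x)p(y))].
  (α,r): 0.01·log₂(0.1068) = -0.0323
  (α,s): 0.17·log₂(3.0797) = 0.2759
  (α,t): 0.06·log₂(0.6579) = -0.0362
  (β,r): 0.38·log₂(1.2821) = 0.1362
  (β,s): 0.06·log₂(0.3432) = -0.0926
  (β,t): 0.32·log₂(1.1080) = 0.0474
Sum = 0.298 bits.

0.298 bits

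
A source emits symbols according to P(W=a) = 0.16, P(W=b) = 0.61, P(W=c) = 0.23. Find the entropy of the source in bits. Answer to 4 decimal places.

H(W) = −Σ p·log₂ p.
  −(0.16)·log₂(0.16) = 0.42302
  −(0.61)·log₂(0.61) = 0.43500
  −(0.23)·log₂(0.23) = 0.48767
Sum: 0.42302 + 0.43500 + 0.48767 = 1.3457 bits.

1.3457 bits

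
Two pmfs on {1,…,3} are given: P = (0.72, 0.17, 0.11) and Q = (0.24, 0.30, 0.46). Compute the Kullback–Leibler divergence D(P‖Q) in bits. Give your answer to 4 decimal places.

0.7748 bits

D(P‖Q) = Σ p·log₂(p/q).
  0.72·log₂(0.72/0.24) = 1.14117
  0.17·log₂(0.17/0.30) = -0.13930
  0.11·log₂(0.11/0.46) = -0.22705
D(P‖Q) = 0.7748 bits.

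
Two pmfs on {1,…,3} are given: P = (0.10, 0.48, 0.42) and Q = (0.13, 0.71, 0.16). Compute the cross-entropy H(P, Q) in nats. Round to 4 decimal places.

1.1381 nats

H(P,Q) = −Σ p·ln q.
  −0.10·ln(0.13) = 0.20402
  −0.48·ln(0.71) = 0.16440
  −0.42·ln(0.16) = 0.76968
H(P,Q) = 1.1381 nats.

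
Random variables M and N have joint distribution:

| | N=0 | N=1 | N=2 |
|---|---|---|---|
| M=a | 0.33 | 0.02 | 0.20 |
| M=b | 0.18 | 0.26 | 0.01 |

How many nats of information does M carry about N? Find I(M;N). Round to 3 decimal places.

0.245 nats

Marginals: p(M) = (0.5500, 0.4500), p(N) = (0.5100, 0.2800, 0.2100).
I(M;N) = Σ p(x,y)·ln[p(x,y)/(p(x)p(y))].
  (a,0): 0.33·ln(1.1765) = 0.0536
  (a,1): 0.02·ln(0.1299) = -0.0408
  (a,2): 0.20·ln(1.7316) = 0.1098
  (b,0): 0.18·ln(0.7843) = -0.0437
  (b,1): 0.26·ln(2.0635) = 0.1883
  (b,2): 0.01·ln(0.1058) = -0.0225
Sum = 0.245 nats.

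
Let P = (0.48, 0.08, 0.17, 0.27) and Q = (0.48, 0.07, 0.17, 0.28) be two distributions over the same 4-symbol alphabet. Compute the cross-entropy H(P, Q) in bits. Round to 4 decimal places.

H(P,Q) = −Σ p·log₂ q.
  −0.48·log₂(0.48) = 0.50827
  −0.08·log₂(0.07) = 0.30692
  −0.17·log₂(0.17) = 0.43459
  −0.27·log₂(0.28) = 0.49586
H(P,Q) = 1.7456 bits.

1.7456 bits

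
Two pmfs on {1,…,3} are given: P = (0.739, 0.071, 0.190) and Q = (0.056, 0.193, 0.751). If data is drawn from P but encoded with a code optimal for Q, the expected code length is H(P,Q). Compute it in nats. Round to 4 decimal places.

H(P,Q) = −Σ p·ln q.
  −0.739·ln(0.056) = 2.13010
  −0.071·ln(0.193) = 0.11680
  −0.190·ln(0.751) = 0.05441
H(P,Q) = 2.3013 nats.

2.3013 nats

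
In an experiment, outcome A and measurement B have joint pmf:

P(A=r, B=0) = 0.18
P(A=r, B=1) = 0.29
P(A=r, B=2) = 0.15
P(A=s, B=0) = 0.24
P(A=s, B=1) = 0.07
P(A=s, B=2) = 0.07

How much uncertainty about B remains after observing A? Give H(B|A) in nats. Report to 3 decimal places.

1.003 nats

Chain rule: H(B|A) = H(A,B) − H(A).
Marginals: p(A) = (0.6200, 0.3800), p(B) = (0.4200, 0.3600, 0.2200).
H(A,B) = 1.6670 nats; H(A) = 0.6641 nats.
H(B|A) = 1.6670 − 0.6641 = 1.003 nats.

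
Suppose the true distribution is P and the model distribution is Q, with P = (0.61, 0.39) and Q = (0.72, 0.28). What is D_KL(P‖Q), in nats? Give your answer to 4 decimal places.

0.0281 nats

D(P‖Q) = Σ p·ln(p/q).
  0.61·ln(0.61/0.72) = -0.10113
  0.39·ln(0.39/0.28) = 0.12923
D(P‖Q) = 0.0281 nats.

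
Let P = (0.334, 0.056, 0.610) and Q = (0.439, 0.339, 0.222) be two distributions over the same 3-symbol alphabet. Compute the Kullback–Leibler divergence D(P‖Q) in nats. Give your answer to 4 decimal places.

D(P‖Q) = Σ p·ln(p/q).
  0.334·ln(0.334/0.439) = -0.09130
  0.056·ln(0.056/0.339) = -0.10084
  0.610·ln(0.610/0.222) = 0.61658
D(P‖Q) = 0.4244 nats.

0.4244 nats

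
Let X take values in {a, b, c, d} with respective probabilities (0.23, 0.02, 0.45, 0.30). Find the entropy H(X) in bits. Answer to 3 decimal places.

1.640 bits

H(X) = −Σ p·log₂ p.
  −(0.23)·log₂(0.23) = 0.4877
  −(0.02)·log₂(0.02) = 0.1129
  −(0.45)·log₂(0.45) = 0.5184
  −(0.30)·log₂(0.30) = 0.5211
Sum: 0.4877 + 0.1129 + 0.5184 + 0.5211 = 1.640 bits.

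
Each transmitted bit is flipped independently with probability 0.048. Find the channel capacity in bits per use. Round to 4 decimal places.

Binary symmetric channel: C = 1 − h₂(ε) where h₂ is the binary entropy function.
h₂(0.048) = −0.048·log₂0.048 − 0.952·log₂0.952 = 0.2778.
C = 1 − 0.2778 = 0.7222 bits per channel use.

0.7222 bits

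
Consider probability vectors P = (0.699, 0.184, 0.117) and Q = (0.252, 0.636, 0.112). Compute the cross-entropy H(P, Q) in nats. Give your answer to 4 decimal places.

1.3029 nats

H(P,Q) = −Σ p·ln q.
  −0.699·ln(0.252) = 0.96345
  −0.184·ln(0.636) = 0.08327
  −0.117·ln(0.112) = 0.25614
H(P,Q) = 1.3029 nats.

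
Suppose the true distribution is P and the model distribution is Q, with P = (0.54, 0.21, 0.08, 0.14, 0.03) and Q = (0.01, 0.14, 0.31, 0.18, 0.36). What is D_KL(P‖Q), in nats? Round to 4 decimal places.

D(P‖Q) = Σ p·ln(p/q).
  0.54·ln(0.54/0.01) = 2.15405
  0.21·ln(0.21/0.14) = 0.08515
  0.08·ln(0.08/0.31) = -0.10836
  0.14·ln(0.14/0.18) = -0.03518
  0.03·ln(0.03/0.36) = -0.07455
D(P‖Q) = 2.0211 nats.

2.0211 nats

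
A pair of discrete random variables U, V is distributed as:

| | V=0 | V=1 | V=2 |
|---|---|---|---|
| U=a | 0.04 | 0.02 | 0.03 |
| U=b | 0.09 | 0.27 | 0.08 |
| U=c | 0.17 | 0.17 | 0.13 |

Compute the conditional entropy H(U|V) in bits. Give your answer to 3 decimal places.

1.286 bits

Marginals: p(U) = (0.0900, 0.4400, 0.4700), p(V) = (0.3000, 0.4600, 0.2400).
H(U|V) = Σ p(V) · H(U|V=·).
  V=0: p=0.3000, H(U|V=0) = 1.3730
  V=1: p=0.4600, H(U|V=1) = 1.1786
  V=2: p=0.2400, H(U|V=2) = 1.3824
Weighted sum = 1.286 bits.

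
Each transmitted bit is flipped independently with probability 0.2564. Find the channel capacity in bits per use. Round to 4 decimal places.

0.1787 bits

Binary symmetric channel: C = 1 − h₂(ε) where h₂ is the binary entropy function.
h₂(0.2564) = −0.2564·log₂0.2564 − 0.7436·log₂0.7436 = 0.8213.
C = 1 − 0.8213 = 0.1787 bits per channel use.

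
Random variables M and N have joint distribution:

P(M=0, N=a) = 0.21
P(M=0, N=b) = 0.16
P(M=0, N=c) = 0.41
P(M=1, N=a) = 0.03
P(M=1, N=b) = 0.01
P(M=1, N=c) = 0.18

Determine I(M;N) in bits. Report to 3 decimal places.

0.051 bits

Marginals: p(M) = (0.7800, 0.2200), p(N) = (0.2400, 0.1700, 0.5900).
I(M;N) = H(M) + H(N) − H(M,N).
H(M) = 0.7602, H(N) = 1.3778, H(M,N) = 2.0867.
I(M;N) = 0.7602 + 1.3778 − 2.0867 = 0.051 bits.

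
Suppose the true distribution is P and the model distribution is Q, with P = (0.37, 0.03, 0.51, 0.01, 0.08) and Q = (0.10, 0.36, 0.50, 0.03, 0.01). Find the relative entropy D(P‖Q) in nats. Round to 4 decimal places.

0.5750 nats

D(P‖Q) = Σ p·ln(p/q).
  0.37·ln(0.37/0.10) = 0.48408
  0.03·ln(0.03/0.36) = -0.07455
  0.51·ln(0.51/0.50) = 0.01010
  0.01·ln(0.01/0.03) = -0.01099
  0.08·ln(0.08/0.01) = 0.16636
D(P‖Q) = 0.5750 nats.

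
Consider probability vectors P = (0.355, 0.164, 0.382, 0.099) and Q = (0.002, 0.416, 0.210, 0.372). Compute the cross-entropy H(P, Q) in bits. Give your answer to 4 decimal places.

4.3917 bits

H(P,Q) = −Σ p·log₂ q.
  −0.355·log₂(0.002) = 3.18285
  −0.164·log₂(0.416) = 0.20752
  −0.382·log₂(0.210) = 0.86009
  −0.099·log₂(0.372) = 0.14124
H(P,Q) = 4.3917 bits.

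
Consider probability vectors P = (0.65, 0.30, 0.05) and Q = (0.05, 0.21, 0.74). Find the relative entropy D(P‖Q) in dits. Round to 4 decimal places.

0.7120 dits

D(P‖Q) = Σ p·log₁₀(p/q).
  0.65·log₁₀(0.65/0.05) = 0.72406
  0.30·log₁₀(0.30/0.21) = 0.04647
  0.05·log₁₀(0.05/0.74) = -0.05851
D(P‖Q) = 0.7120 dits.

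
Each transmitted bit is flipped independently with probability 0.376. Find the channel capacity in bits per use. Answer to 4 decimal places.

Binary symmetric channel: C = 1 − h₂(ε) where h₂ is the binary entropy function.
h₂(0.376) = −0.376·log₂0.376 − 0.624·log₂0.624 = 0.9552.
C = 1 − 0.9552 = 0.0448 bits per channel use.

0.0448 bits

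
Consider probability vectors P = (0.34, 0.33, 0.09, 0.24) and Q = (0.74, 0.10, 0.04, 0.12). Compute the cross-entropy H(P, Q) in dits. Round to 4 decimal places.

H(P,Q) = −Σ p·log₁₀ q.
  −0.34·log₁₀(0.74) = 0.04446
  −0.33·log₁₀(0.10) = 0.33000
  −0.09·log₁₀(0.04) = 0.12581
  −0.24·log₁₀(0.12) = 0.22100
H(P,Q) = 0.7213 dits.

0.7213 dits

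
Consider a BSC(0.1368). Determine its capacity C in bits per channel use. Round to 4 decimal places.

0.4242 bits

Binary symmetric channel: C = 1 − h₂(ε) where h₂ is the binary entropy function.
h₂(0.1368) = −0.1368·log₂0.1368 − 0.8632·log₂0.8632 = 0.5758.
C = 1 − 0.5758 = 0.4242 bits per channel use.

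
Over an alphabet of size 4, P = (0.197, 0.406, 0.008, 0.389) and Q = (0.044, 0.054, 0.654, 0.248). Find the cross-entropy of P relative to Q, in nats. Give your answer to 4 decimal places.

2.3462 nats

H(P,Q) = −Σ p·ln q.
  −0.197·ln(0.044) = 0.61534
  −0.406·ln(0.054) = 1.18502
  −0.008·ln(0.654) = 0.00340
  −0.389·ln(0.248) = 0.54239
H(P,Q) = 2.3462 nats.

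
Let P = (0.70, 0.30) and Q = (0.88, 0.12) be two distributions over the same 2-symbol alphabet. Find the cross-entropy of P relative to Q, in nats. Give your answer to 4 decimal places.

0.7256 nats

H(P,Q) = −Σ p·ln q.
  −0.70·ln(0.88) = 0.08948
  −0.30·ln(0.12) = 0.63608
H(P,Q) = 0.7256 nats.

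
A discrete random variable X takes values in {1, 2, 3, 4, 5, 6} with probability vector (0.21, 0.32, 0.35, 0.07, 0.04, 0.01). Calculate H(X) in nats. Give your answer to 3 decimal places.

1.421 nats

H(X) = −Σ p·ln p.
  −(0.21)·ln(0.21) = 0.3277
  −(0.32)·ln(0.32) = 0.3646
  −(0.35)·ln(0.35) = 0.3674
  −(0.07)·ln(0.07) = 0.1861
  −(0.04)·ln(0.04) = 0.1288
  −(0.01)·ln(0.01) = 0.0461
Sum: 0.3277 + 0.3646 + 0.3674 + 0.1861 + 0.1288 + 0.0461 = 1.421 nats.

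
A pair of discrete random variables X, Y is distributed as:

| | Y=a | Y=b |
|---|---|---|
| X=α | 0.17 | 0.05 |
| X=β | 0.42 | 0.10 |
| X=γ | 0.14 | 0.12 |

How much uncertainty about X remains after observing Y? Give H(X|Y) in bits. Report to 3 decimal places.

1.431 bits

Marginals: p(X) = (0.2200, 0.5200, 0.2600), p(Y) = (0.7300, 0.2700).
H(X|Y) = Σ p(Y) · H(X|Y=·).
  Y=a: p=0.7300, H(X|Y=a) = 1.4053
  Y=b: p=0.2700, H(X|Y=b) = 1.5012
Weighted sum = 1.431 bits.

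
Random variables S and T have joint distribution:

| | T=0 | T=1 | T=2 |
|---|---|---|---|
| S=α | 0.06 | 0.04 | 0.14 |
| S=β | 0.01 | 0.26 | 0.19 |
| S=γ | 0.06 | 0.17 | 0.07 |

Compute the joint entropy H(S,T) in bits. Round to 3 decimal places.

2.800 bits

H(S,T) = −Σ p(x,y)·log₂ p(x,y) over all 9 cells.
  cell (α,0): −0.06·log₂0.06 = 0.2435
  cell (α,1): −0.04·log₂0.04 = 0.1858
  cell (α,2): −0.14·log₂0.14 = 0.3971
  cell (β,0): −0.01·log₂0.01 = 0.0664
  cell (β,1): −0.26·log₂0.26 = 0.5053
  cell (β,2): −0.19·log₂0.19 = 0.4552
  cell (γ,0): −0.06·log₂0.06 = 0.2435
  cell (γ,1): −0.17·log₂0.17 = 0.4346
  cell (γ,2): −0.07·log₂0.07 = 0.2686
Sum = 2.800 bits.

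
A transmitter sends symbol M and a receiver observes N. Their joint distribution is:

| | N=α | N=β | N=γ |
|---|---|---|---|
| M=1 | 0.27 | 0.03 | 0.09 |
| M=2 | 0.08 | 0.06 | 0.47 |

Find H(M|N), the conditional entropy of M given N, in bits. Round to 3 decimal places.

0.710 bits

Marginals: p(M) = (0.3900, 0.6100), p(N) = (0.3500, 0.0900, 0.5600).
H(M|N) = Σ p(N) · H(M|N=·).
  N=α: p=0.3500, H(M|N=α) = 0.7755
  N=β: p=0.0900, H(M|N=β) = 0.9183
  N=γ: p=0.5600, H(M|N=γ) = 0.6360
Weighted sum = 0.710 bits.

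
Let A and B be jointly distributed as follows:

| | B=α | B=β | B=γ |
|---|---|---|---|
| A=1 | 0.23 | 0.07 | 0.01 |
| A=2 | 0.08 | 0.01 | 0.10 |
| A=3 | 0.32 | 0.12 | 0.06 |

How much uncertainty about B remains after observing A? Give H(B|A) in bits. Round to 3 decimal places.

1.170 bits

Chain rule: H(B|A) = H(A,B) − H(A).
Marginals: p(A) = (0.3100, 0.1900, 0.5000), p(B) = (0.6300, 0.2000, 0.1700).
H(A,B) = 2.6494 bits; H(A) = 1.4790 bits.
H(B|A) = 2.6494 − 1.4790 = 1.170 bits.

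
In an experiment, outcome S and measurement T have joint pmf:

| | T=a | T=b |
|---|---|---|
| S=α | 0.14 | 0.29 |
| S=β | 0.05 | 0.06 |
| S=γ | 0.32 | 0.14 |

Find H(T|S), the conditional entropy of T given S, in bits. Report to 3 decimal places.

0.909 bits

Chain rule: H(T|S) = H(S,T) − H(S).
Marginals: p(S) = (0.4300, 0.1100, 0.4600), p(T) = (0.5100, 0.4900).
H(S,T) = 2.2978 bits; H(S) = 1.3892 bits.
H(T|S) = 2.2978 − 1.3892 = 0.909 bits.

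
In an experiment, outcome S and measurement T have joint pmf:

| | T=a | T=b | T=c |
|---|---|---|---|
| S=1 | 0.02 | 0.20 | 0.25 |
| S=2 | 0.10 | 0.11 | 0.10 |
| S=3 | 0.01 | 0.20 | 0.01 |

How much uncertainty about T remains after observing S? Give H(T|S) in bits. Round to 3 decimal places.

1.173 bits

Chain rule: H(T|S) = H(S,T) − H(S).
Marginals: p(S) = (0.4700, 0.3100, 0.2200), p(T) = (0.1300, 0.5100, 0.3600).
H(S,T) = 2.6892 bits; H(S) = 1.5163 bits.
H(T|S) = 2.6892 − 1.5163 = 1.173 bits.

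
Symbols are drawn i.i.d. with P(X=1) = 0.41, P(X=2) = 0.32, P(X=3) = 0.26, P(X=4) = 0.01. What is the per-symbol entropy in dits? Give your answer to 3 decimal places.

H(X) = −Σ p·log₁₀ p.
  −(0.41)·log₁₀(0.41) = 0.1588
  −(0.32)·log₁₀(0.32) = 0.1584
  −(0.26)·log₁₀(0.26) = 0.1521
  −(0.01)·log₁₀(0.01) = 0.0200
Sum: 0.1588 + 0.1584 + 0.1521 + 0.0200 = 0.489 dits.

0.489 dits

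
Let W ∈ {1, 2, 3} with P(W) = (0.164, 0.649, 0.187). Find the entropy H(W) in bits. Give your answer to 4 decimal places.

H(W) = −Σ p·log₂ p.
  −(0.164)·log₂(0.164) = 0.42775
  −(0.649)·log₂(0.649) = 0.40479
  −(0.187)·log₂(0.187) = 0.45233
Sum: 0.42775 + 0.40479 + 0.45233 = 1.2849 bits.

1.2849 bits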